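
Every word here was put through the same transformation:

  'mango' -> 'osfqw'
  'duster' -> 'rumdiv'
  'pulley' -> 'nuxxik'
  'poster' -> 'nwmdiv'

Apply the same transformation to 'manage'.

m(12)→o(14) and a(0)→s(18) fit y≡17x+18 (mod 26); the inverse of 17 mod 26 is 23. This is an affine cipher: with a=0,…,z=25, each position x becomes (17x+18) mod 26.
For manage: m(12)→17·12+18≡14=o; a(0)→17·0+18≡18=s; n(13)→17·13+18≡5=f; a(0)→17·0+18≡18=s; g(6)→17·6+18≡16=q; e(4)→17·4+18≡8=i (all mod 26).

osfsqi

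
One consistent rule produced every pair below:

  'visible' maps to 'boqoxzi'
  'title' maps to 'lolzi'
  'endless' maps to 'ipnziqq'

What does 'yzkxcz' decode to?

global

Treating letters as 0–25, the rule is x ↦ 21x + 2 (mod 26).
Undoing it on yzkxcz: y(24)→5·(24−2)≡6=g; z(25)→5·(25−2)≡11=l; k(10)→5·(10−2)≡14=o; x(23)→5·(23−2)≡1=b; c(2)→5·(2−2)≡0=a; z(25)→5·(25−2)≡11=l (all mod 26).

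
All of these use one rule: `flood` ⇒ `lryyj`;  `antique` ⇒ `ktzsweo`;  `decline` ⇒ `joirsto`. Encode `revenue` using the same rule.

xoboteo

Two shifts are in play — +10 for a/e/i/o/u, +6 for every other letter.
For revenue: r(cons)+6=x, e(vowel)+10=o, v(cons)+6=b, e(vowel)+10=o, n(cons)+6=t, u(vowel)+10=e, e(vowel)+10=o.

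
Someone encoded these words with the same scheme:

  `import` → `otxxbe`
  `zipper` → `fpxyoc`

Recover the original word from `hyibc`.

brass

Letter i (0-indexed) is shifted by i+6, so successive shifts are 6, 7, 8, ….
Reversing it on hyibc: h−6=b, y−7=r, i−8=a, b−9=s, c−10=s.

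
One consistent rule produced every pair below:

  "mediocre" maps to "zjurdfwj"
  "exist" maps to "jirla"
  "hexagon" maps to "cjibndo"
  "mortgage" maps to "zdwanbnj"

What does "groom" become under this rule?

Each letter's alphabet position (a=0..z=25) is mapped through 15·x+1 mod 26 — an affine cipher.
For groom: g(6)→15·6+1≡13=n; r(17)→15·17+1≡22=w; o(14)→15·14+1≡3=d; o(14)→15·14+1≡3=d; m(12)→15·12+1≡25=z (all mod 26).

nwddz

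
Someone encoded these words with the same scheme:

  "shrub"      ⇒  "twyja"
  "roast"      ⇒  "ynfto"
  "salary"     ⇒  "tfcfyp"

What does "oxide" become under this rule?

nurql

s(18)→t(19) and h(7)→w(22) fit y≡21x+5 (mod 26); the inverse of 21 mod 26 is 5. Treating letters as 0–25, the rule is x ↦ 21x + 5 (mod 26).
On oxide: o(14)→21·14+5≡13=n; x(23)→21·23+5≡20=u; i(8)→21·8+5≡17=r; d(3)→21·3+5≡16=q; e(4)→21·4+5≡11=l (all mod 26).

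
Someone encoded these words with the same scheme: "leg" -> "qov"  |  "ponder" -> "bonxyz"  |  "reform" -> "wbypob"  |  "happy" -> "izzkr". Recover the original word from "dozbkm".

carpet

The output letters match the input read backwards, each shifted +10: leg reversed is gel. The word is reversed, then every letter is shifted forward by 10.
Undoing it on dozbkm: shift back: d−10=t, o−10=e, z−10=p, b−10=r, k−10=a, m−10=c → teprac; then reverse → carpet.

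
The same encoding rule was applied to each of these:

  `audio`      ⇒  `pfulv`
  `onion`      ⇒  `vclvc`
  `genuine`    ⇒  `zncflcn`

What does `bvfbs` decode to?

a(0)→p(15) and u(20)→f(5) fit y≡19x+15 (mod 26); the inverse of 19 mod 26 is 11. Each letter's alphabet position (a=0..z=25) is mapped through 19·x+15 mod 26 — an affine cipher.
Undoing it on bvfbs: b(1)→11·(1−15)≡2=c; v(21)→11·(21−15)≡14=o; f(5)→11·(5−15)≡20=u; b(1)→11·(1−15)≡2=c; s(18)→11·(18−15)≡7=h (all mod 26).

couch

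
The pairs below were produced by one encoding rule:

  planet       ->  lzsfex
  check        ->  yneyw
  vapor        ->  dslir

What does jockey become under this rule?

p(15)→l(11) and l(11)→z(25) fit y≡3x+18 (mod 26); the inverse of 3 mod 26 is 9. Treating letters as 0–25, the rule is x ↦ 3x + 18 (mod 26).
Applying it to jockey: j(9)→3·9+18≡19=t; o(14)→3·14+18≡8=i; c(2)→3·2+18≡24=y; k(10)→3·10+18≡22=w; e(4)→3·4+18≡4=e; y(24)→3·24+18≡12=m (all mod 26).

tiywem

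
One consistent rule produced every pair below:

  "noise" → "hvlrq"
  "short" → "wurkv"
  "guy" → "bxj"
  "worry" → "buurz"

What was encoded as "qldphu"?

remain

The output letters match the input read backwards, each shifted +3: noise reversed is esion. Two steps: reverse the string, then apply a Caesar shift of +3.
Undoing it on qldphu: shift back: q−3=n, l−3=i, d−3=a, p−3=m, h−3=e, u−3=r → niamer; then reverse → remain.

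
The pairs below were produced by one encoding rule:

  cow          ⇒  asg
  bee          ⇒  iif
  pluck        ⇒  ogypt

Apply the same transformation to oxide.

The output letters match the input read backwards, each shifted +4: cow reversed is woc. Two steps: reverse the string, then apply a Caesar shift of +4.
Applying it to oxide: reverse → edixo; then shift: e+4=i, d+4=h, i+4=m, x+4=b, o+4=s.

ihmbs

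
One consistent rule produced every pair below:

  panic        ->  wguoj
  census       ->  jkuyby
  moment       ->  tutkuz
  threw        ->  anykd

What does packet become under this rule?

wgjqlz

Shifts by position in panic: pos 0: p→w (+7), pos 1: a→g (+6), pos 2: n→u (+7), pos 3: i→o (+6) — repeating every 2. It's a Vigenère-style cipher with numeric key [7,6]: position i shifts by key[i mod 2].
On packet: p+7=w, a+6=g, c+7=j, k+6=q, e+7=l, t+6=z.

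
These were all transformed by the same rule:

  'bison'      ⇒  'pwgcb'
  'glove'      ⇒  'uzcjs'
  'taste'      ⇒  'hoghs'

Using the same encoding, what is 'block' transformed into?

pzcqy

It's a constant shift of +14 (ROT14).
On block: b+14=p, l+14=z, o+14=c, c+14=q, k+14=y.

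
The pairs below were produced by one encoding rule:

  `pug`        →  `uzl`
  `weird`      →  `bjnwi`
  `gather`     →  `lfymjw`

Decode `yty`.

Each letter is shifted forward by 5 in the alphabet (a Caesar shift of +5).
Decoding yty: y−5=t, t−5=o, y−5=t.

tot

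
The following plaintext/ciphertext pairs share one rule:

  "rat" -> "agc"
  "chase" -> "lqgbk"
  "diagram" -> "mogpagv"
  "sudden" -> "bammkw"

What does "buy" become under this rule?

The rule splits by letter class: vowels +6, consonants +9.
For buy: b(cons)+9=k, u(vowel)+6=a, y(cons)+9=h.

kah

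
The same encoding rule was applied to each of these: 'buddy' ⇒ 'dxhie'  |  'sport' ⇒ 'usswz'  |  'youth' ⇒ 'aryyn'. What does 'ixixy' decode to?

guess

In buddy: b→d is +2, u→x is +3, d→h is +4, d→i is +5 — the shift increases by 1 each position. Letter i (0-indexed) is shifted by i+2, so successive shifts are 2, 3, 4, ….
Reversing it on ixixy: i−2=g, x−3=u, i−4=e, x−5=s, y−6=s.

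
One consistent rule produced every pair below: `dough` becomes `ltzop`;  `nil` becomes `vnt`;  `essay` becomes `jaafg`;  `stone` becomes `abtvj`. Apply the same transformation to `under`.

The shift depends on letter class: consonant d→l is +8, but vowel o→t is +5. Two shifts are in play — +5 for a/e/i/o/u, +8 for every other letter.
On under: u(vowel)+5=z, n(cons)+8=v, d(cons)+8=l, e(vowel)+5=j, r(cons)+8=z.

zvljz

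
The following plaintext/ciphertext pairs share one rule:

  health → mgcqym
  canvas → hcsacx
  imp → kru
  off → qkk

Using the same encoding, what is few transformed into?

kgb

The rule splits by letter class: vowels +2, consonants +5.
On few: f(cons)+5=k, e(vowel)+2=g, w(cons)+5=b.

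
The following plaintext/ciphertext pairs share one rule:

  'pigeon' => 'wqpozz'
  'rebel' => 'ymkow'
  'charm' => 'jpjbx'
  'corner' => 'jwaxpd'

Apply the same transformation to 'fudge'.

In pigeon: p→w is +7, i→q is +8, g→p is +9, e→o is +10 — the shift increases by 1 each position. The shift increases by 1 at each position, starting from +7: 7, 8, 9, ….
Applying it to fudge: f+7=m, u+8=c, d+9=m, g+10=q, e+11=p.

mcmqp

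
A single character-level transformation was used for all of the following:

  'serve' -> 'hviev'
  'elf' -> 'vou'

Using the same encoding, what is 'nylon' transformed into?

This is the alphabet-reversal cipher (Atbash): a becomes z, b becomes y, etc.
Applying it to nylon: n↔m, y↔b, l↔o, o↔l, n↔m.

mbolm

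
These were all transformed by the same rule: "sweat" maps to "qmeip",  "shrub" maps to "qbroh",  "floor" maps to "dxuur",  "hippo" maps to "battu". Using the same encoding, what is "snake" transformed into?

qviye

Treating letters as 0–25, the rule is x ↦ 25x + 8 (mod 26).
On snake: s(18)→25·18+8≡16=q; n(13)→25·13+8≡21=v; a(0)→25·0+8≡8=i; k(10)→25·10+8≡24=y; e(4)→25·4+8≡4=e (all mod 26).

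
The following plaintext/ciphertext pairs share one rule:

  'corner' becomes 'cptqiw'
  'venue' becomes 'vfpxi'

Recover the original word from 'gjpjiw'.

ginger

In corner: c→c is +0, o→p is +1, r→t is +2, n→q is +3 — the shift increases by 1 each position. Each letter shifts forward by its position index (0, 1, 2, …) — the shift grows by one for each successive letter.
Undoing it on gjpjiw: g−0=g, j−1=i, p−2=n, j−3=g, i−4=e, w−5=r.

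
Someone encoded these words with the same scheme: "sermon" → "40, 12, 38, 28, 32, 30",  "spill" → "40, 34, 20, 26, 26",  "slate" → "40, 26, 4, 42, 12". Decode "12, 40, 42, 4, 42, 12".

s(#19)→40 and e(#5)→12: differences scale by 2, so n = 2·pos + 2. Each letter becomes 2×(its alphabet position, a=1..z=26) + 2.
Decoding 12, 40, 42, 4, 42, 12: 12→(12−2)÷2=5=e, 40→(40−2)÷2=19=s, 42→(42−2)÷2=20=t, 4→(4−2)÷2=1=a, 42→(42−2)÷2=20=t, 12→(12−2)÷2=5=e.

estate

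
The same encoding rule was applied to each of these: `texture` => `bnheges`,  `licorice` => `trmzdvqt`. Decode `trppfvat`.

lifetime

In texture: t→b is +8, e→n is +9, x→h is +10, t→e is +11 — the shift increases by 1 each position. Letter i (0-indexed) is shifted by i+8, so successive shifts are 8, 9, 10, ….
Undoing it on trppfvat: t−8=l, r−9=i, p−10=f, p−11=e, f−12=t, v−13=i, a−14=m, t−15=e.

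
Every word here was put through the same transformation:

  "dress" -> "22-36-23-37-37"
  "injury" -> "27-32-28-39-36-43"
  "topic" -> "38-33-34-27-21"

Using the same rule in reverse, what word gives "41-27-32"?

d is letter #4 and maps to 22: an offset of 18. Each letter is replaced by its alphabet position (a=1..z=26) + 18.
Reversing it on 41-27-32: 41→(41−18)÷1=23=w, 27→(27−18)÷1=9=i, 32→(32−18)÷1=14=n.

win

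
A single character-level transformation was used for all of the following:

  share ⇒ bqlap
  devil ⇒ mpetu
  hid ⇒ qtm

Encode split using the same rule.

byutc

The shift depends on letter class: consonant s→b is +9, but vowel a→l is +11. Two shifts are in play — +11 for a/e/i/o/u, +9 for every other letter.
For split: s(cons)+9=b, p(cons)+9=y, l(cons)+9=u, i(vowel)+11=t, t(cons)+9=c.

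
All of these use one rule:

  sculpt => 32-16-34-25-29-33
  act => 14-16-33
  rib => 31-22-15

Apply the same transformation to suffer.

32-34-19-19-18-31

s is letter #19 and maps to 32: an offset of 13. Each letter is replaced by its alphabet position (a=1..z=26) + 13.
On suffer: s=19→32, u=21→34, f=6→19, f=6→19, e=5→18, r=18→31.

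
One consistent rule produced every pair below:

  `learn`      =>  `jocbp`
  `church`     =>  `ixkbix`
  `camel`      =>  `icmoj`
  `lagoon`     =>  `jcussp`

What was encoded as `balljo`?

l(11)→j(9) and e(4)→o(14) fit y≡3x+2 (mod 26); the inverse of 3 mod 26 is 9. Each letter's alphabet position (a=0..z=25) is mapped through 3·x+2 mod 26 — an affine cipher.
Reversing it on balljo: b(1)→9·(1−2)≡17=r; a(0)→9·(0−2)≡8=i; l(11)→9·(11−2)≡3=d; l(11)→9·(11−2)≡3=d; j(9)→9·(9−2)≡11=l; o(14)→9·(14−2)≡4=e (all mod 26).

riddle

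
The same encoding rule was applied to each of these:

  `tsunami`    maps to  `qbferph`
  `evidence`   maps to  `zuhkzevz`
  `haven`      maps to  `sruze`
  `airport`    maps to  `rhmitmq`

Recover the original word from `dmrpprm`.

t(19)→q(16) and s(18)→b(1) fit y≡15x+17 (mod 26); the inverse of 15 mod 26 is 7. Treating letters as 0–25, the rule is x ↦ 15x + 17 (mod 26).
Undoing it on dmrpprm: d(3)→7·(3−17)≡6=g; m(12)→7·(12−17)≡17=r; r(17)→7·(17−17)≡0=a; p(15)→7·(15−17)≡12=m; p(15)→7·(15−17)≡12=m; r(17)→7·(17−17)≡0=a; m(12)→7·(12−17)≡17=r (all mod 26).

grammar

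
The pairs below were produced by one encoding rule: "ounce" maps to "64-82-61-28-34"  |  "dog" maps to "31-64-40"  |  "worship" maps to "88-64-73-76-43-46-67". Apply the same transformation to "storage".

o(#15)→64 and u(#21)→82: differences scale by 3, so n = 3·pos + 19. Each letter becomes 3×(its alphabet position, a=1..z=26) + 19.
On storage: s=19→76, t=20→79, o=15→64, r=18→73, a=1→22, g=7→40, e=5→34.

76-79-64-73-22-40-34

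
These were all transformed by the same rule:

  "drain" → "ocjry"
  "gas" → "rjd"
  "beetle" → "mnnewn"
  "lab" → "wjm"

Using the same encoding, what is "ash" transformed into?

The shift depends on letter class: consonant d→o is +11, but vowel a→j is +9. Vowels shift forward by 9 and consonants shift forward by 11.
On ash: a(vowel)+9=j, s(cons)+11=d, h(cons)+11=s.

jds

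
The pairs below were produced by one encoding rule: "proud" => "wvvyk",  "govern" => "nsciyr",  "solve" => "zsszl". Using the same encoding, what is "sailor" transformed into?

Shifts by position in proud: pos 0: p→w (+7), pos 1: r→v (+4), pos 2: o→v (+7), pos 3: u→y (+4) — repeating every 2. A repeating key of period 2 is used — shifts +7, +4 over and over.
Applying it to sailor: s+7=z, a+4=e, i+7=p, l+4=p, o+7=v, r+4=v.

zeppvv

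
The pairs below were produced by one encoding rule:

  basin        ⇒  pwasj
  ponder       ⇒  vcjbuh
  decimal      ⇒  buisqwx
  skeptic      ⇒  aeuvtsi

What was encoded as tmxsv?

tulip

b(1)→p(15) and a(0)→w(22) fit y≡19x+22 (mod 26); the inverse of 19 mod 26 is 11. This is an affine cipher: with a=0,…,z=25, each position x becomes (19x+22) mod 26.
Decoding tmxsv: t(19)→11·(19−22)≡19=t; m(12)→11·(12−22)≡20=u; x(23)→11·(23−22)≡11=l; s(18)→11·(18−22)≡8=i; v(21)→11·(21−22)≡15=p (all mod 26).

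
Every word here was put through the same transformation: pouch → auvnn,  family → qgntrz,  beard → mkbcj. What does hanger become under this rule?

sgorks

A repeating key of period 3 is used — shifts +11, +6, +1 over and over.
Applying it to hanger: h+11=s, a+6=g, n+1=o, g+11=r, e+6=k, r+1=s.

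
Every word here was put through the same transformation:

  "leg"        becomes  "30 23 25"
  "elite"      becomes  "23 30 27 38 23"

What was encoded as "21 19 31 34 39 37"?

campus

l is letter #12 and maps to 30: an offset of 18. Each letter is replaced by its alphabet position (a=1..z=26) + 18.
Decoding 21 19 31 34 39 37: 21→(21−18)÷1=3=c, 19→(19−18)÷1=1=a, 31→(31−18)÷1=13=m, 34→(34−18)÷1=16=p, 39→(39−18)÷1=21=u, 37→(37−18)÷1=19=s.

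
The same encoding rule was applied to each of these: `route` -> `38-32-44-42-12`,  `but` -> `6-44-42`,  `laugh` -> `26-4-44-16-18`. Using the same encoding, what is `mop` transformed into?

28-32-34

Each letter becomes 2×(its alphabet position, a=1..z=26) + 2.
For mop: m=13→28, o=15→32, p=16→34.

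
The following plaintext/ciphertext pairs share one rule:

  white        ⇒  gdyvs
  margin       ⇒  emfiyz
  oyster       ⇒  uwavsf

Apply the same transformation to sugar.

aqimf

w(22)→g(6) and h(7)→d(3) fit y≡21x+12 (mod 26); the inverse of 21 mod 26 is 5. Treating letters as 0–25, the rule is x ↦ 21x + 12 (mod 26).
For sugar: s(18)→21·18+12≡0=a; u(20)→21·20+12≡16=q; g(6)→21·6+12≡8=i; a(0)→21·0+12≡12=m; r(17)→21·17+12≡5=f (all mod 26).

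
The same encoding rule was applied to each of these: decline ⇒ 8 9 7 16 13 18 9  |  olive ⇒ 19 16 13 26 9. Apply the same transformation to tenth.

d is letter #4 and maps to 8: an offset of 4. Letters become their 1-based position plus 4 (so a→5, b→6, …).
For tenth: t=20→24, e=5→9, n=14→18, t=20→24, h=8→12.

24 9 18 24 12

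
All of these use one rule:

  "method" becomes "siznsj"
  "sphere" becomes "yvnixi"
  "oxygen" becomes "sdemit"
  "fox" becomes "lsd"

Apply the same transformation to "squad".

The shift depends on letter class: consonant m→s is +6, but vowel e→i is +4. Vowels shift forward by 4 and consonants shift forward by 6.
On squad: s(cons)+6=y, q(cons)+6=w, u(vowel)+4=y, a(vowel)+4=e, d(cons)+6=j.

ywyej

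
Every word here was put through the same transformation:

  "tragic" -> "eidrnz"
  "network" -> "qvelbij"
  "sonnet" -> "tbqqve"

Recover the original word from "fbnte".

moist

t(19)→e(4) and r(17)→i(8) fit y≡11x+3 (mod 26); the inverse of 11 mod 26 is 19. Each letter's alphabet position (a=0..z=25) is mapped through 11·x+3 mod 26 — an affine cipher.
Reversing it on fbnte: f(5)→19·(5−3)≡12=m; b(1)→19·(1−3)≡14=o; n(13)→19·(13−3)≡8=i; t(19)→19·(19−3)≡18=s; e(4)→19·(4−3)≡19=t (all mod 26).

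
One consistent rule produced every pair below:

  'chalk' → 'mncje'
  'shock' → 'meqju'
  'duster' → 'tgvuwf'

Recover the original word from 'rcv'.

The output letters match the input read backwards, each shifted +2: chalk reversed is klahc. The word is reversed, then every letter is shifted forward by 2.
Undoing it on rcv: shift back: r−2=p, c−2=a, v−2=t → pat; then reverse → tap.

tap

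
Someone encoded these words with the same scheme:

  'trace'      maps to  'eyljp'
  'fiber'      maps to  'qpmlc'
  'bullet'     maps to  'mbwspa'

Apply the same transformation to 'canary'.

nhyhcf

Shifts by position in trace: pos 0: t→e (+11), pos 1: r→y (+7), pos 2: a→l (+11), pos 3: c→j (+7) — repeating every 2. It's a Vigenère-style cipher with numeric key [11,7]: position i shifts by key[i mod 2].
On canary: c+11=n, a+7=h, n+11=y, a+7=h, r+11=c, y+7=f.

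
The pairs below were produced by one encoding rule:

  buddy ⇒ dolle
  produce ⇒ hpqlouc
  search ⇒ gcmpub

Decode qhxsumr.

b(1)→d(3) and u(20)→o(14) fit y≡17x+12 (mod 26); the inverse of 17 mod 26 is 23. Each letter's alphabet position (a=0..z=25) is mapped through 17·x+12 mod 26 — an affine cipher.
Reversing it on qhxsumr: q(16)→23·(16−12)≡14=o; h(7)→23·(7−12)≡15=p; x(23)→23·(23−12)≡19=t; s(18)→23·(18−12)≡8=i; u(20)→23·(20−12)≡2=c; m(12)→23·(12−12)≡0=a; r(17)→23·(17−12)≡11=l (all mod 26).

optical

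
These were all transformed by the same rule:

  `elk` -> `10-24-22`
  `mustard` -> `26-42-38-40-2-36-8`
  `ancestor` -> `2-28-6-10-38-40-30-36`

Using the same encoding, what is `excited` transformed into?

e(#5)→10 and l(#12)→24: differences scale by 2, so n = 2·pos + 0. With a=1..z=26, the number is 2·pos.
For excited: e=5→10, x=24→48, c=3→6, i=9→18, t=20→40, e=5→10, d=4→8.

10-48-6-18-40-10-8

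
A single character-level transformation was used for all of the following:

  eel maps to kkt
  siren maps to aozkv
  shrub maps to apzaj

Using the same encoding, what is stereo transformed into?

abkzku

The shift depends on letter class: consonant l→t is +8, but vowel e→k is +6. Two shifts are in play — +6 for a/e/i/o/u, +8 for every other letter.
On stereo: s(cons)+8=a, t(cons)+8=b, e(vowel)+6=k, r(cons)+8=z, e(vowel)+6=k, o(vowel)+6=u.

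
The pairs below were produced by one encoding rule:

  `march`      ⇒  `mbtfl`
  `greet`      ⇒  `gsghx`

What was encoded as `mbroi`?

In march: m→m is +0, a→b is +1, r→t is +2, c→f is +3 — the shift increases by 1 each position. Letter i (0-indexed) is shifted by i+0, so successive shifts are 0, 1, 2, ….
Undoing it on mbroi: m−0=m, b−1=a, r−2=p, o−3=l, i−4=e.

maple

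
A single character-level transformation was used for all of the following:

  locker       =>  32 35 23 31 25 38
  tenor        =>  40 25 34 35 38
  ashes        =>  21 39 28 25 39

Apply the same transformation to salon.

39 21 32 35 34

Letters become their 1-based position plus 20 (so a→21, b→22, …).
Applying it to salon: s=19→39, a=1→21, l=12→32, o=15→35, n=14→34.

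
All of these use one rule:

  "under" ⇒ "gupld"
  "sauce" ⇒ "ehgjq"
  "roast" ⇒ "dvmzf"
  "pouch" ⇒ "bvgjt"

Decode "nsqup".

blend

Shifts by position in under: pos 0: u→g (+12), pos 1: n→u (+7), pos 2: d→p (+12), pos 3: e→l (+7) — repeating every 2. The shifts repeat in a cycle of length 2: positions 0,1,… shift by +12, +7, then the pattern repeats.
Decoding nsqup: n−12=b, s−7=l, q−12=e, u−7=n, p−12=d.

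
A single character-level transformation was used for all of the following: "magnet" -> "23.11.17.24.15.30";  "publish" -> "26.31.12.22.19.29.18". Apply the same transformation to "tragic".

m is letter #13 and maps to 23: an offset of 10. Each letter is replaced by its alphabet position (a=1..z=26) + 10.
Applying it to tragic: t=20→30, r=18→28, a=1→11, g=7→17, i=9→19, c=3→13.

30.28.11.17.19.13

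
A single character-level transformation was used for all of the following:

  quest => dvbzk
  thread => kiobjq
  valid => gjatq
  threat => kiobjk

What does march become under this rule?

q(16)→d(3) and u(20)→v(21) fit y≡11x+9 (mod 26); the inverse of 11 mod 26 is 19. This is an affine cipher: with a=0,…,z=25, each position x becomes (11x+9) mod 26.
On march: m(12)→11·12+9≡11=l; a(0)→11·0+9≡9=j; r(17)→11·17+9≡14=o; c(2)→11·2+9≡5=f; h(7)→11·7+9≡8=i (all mod 26).

ljofi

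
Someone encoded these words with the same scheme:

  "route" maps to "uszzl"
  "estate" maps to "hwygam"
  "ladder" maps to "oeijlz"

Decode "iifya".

feast

In route: r→u is +3, o→s is +4, u→z is +5, t→z is +6 — the shift increases by 1 each position. Each letter shifts forward by (position + 3), i.e. 3, 4, 5, … — the shift grows by one for each successive letter.
Undoing it on iifya: i−3=f, i−4=e, f−5=a, y−6=s, a−7=t.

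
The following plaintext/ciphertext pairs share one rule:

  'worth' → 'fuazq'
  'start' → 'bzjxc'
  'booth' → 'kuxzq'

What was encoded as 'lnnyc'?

Shifts by position in worth: pos 0: w→f (+9), pos 1: o→u (+6), pos 2: r→a (+9), pos 3: t→z (+6) — repeating every 2. It's a Vigenère-style cipher with numeric key [9,6]: position i shifts by key[i mod 2].
Undoing it on lnnyc: l−9=c, n−6=h, n−9=e, y−6=s, c−9=t.

chest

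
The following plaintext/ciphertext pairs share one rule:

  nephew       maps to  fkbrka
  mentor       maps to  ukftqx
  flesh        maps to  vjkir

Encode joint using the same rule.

Each letter's alphabet position (a=0..z=25) is mapped through 11·x+18 mod 26 — an affine cipher.
On joint: j(9)→11·9+18≡13=n; o(14)→11·14+18≡16=q; i(8)→11·8+18≡2=c; n(13)→11·13+18≡5=f; t(19)→11·19+18≡19=t (all mod 26).

nqcft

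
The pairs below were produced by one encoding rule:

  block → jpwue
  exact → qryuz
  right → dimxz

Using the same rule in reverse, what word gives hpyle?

Each letter's alphabet position (a=0..z=25) is mapped through 11·x+24 mod 26 — an affine cipher.
Reversing it on hpyle: h(7)→19·(7−24)≡15=p; p(15)→19·(15−24)≡11=l; y(24)→19·(24−24)≡0=a; l(11)→19·(11−24)≡13=n; e(4)→19·(4−24)≡10=k (all mod 26).

plank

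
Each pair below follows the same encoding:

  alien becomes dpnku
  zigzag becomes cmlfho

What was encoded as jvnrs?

grill

Each letter shifts forward by (position + 3), i.e. 3, 4, 5, … — the shift grows by one for each successive letter.
Decoding jvnrs: j−3=g, v−4=r, n−5=i, r−6=l, s−7=l.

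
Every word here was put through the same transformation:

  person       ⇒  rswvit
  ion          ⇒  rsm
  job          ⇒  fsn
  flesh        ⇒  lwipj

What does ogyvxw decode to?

struck

The output letters match the input read backwards, each shifted +4: person reversed is nosrep. Read the word backwards and shift each letter +4.
Reversing it on ogyvxw: shift back: o−4=k, g−4=c, y−4=u, v−4=r, x−4=t, w−4=s → kcurts; then reverse → struck.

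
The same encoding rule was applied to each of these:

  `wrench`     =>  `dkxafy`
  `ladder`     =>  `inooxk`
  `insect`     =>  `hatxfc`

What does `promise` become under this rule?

skjrhtx

w(22)→d(3) and r(17)→k(10) fit y≡9x+13 (mod 26); the inverse of 9 mod 26 is 3. Each letter's alphabet position (a=0..z=25) is mapped through 9·x+13 mod 26 — an affine cipher.
For promise: p(15)→9·15+13≡18=s; r(17)→9·17+13≡10=k; o(14)→9·14+13≡9=j; m(12)→9·12+13≡17=r; i(8)→9·8+13≡7=h; s(18)→9·18+13≡19=t; e(4)→9·4+13≡23=x (all mod 26).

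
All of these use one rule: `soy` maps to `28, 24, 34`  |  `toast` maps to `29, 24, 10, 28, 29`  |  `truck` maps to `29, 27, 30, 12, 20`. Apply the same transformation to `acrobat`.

10, 12, 27, 24, 11, 10, 29

s is letter #19 and maps to 28: an offset of 9. The number is (letter's place in the alphabet, a=1) + 9.
For acrobat: a=1→10, c=3→12, r=18→27, o=15→24, b=2→11, a=1→10, t=20→29.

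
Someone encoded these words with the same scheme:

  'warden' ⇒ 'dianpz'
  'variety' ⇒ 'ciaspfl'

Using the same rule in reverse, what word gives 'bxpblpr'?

upgrade

In warden: w→d is +7, a→i is +8, r→a is +9, d→n is +10 — the shift increases by 1 each position. Letter i (0-indexed) is shifted by i+7, so successive shifts are 7, 8, 9, ….
Decoding bxpblpr: b−7=u, x−8=p, p−9=g, b−10=r, l−11=a, p−12=d, r−13=e.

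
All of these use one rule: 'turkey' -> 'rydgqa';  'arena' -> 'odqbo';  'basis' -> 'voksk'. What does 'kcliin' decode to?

school

t(19)→r(17) and u(20)→y(24) fit y≡7x+14 (mod 26); the inverse of 7 mod 26 is 15. Each letter's alphabet position (a=0..z=25) is mapped through 7·x+14 mod 26 — an affine cipher.
Undoing it on kcliin: k(10)→15·(10−14)≡18=s; c(2)→15·(2−14)≡2=c; l(11)→15·(11−14)≡7=h; i(8)→15·(8−14)≡14=o; i(8)→15·(8−14)≡14=o; n(13)→15·(13−14)≡11=l (all mod 26).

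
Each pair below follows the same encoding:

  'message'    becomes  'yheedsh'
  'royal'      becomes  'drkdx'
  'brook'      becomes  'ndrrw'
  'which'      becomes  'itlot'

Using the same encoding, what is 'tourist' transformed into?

frxdlef

The rule splits by letter class: vowels +3, consonants +12.
Applying it to tourist: t(cons)+12=f, o(vowel)+3=r, u(vowel)+3=x, r(cons)+12=d, i(vowel)+3=l, s(cons)+12=e, t(cons)+12=f.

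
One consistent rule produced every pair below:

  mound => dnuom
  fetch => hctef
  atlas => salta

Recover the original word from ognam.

mango

It's just the letters in reverse order.
Reversing it on ognam: then reverse → mango.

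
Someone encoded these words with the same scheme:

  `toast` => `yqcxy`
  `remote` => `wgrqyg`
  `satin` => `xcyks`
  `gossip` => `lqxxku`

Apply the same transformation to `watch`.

The shift depends on letter class: consonant t→y is +5, but vowel o→q is +2. Two shifts are in play — +2 for a/e/i/o/u, +5 for every other letter.
On watch: w(cons)+5=b, a(vowel)+2=c, t(cons)+5=y, c(cons)+5=h, h(cons)+5=m.

bcyhm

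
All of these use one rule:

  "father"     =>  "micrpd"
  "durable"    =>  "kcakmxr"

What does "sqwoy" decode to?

Letter i (0-indexed) is shifted by i+7, so successive shifts are 7, 8, 9, ….
Decoding sqwoy: s−7=l, q−8=i, w−9=n, o−10=e, y−11=n.

linen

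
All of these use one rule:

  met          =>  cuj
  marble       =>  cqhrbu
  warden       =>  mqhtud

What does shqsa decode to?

Compare letters: m→c is +16, e→u is +16, t→j is +16 — a constant shift. It's a constant shift of +16 (ROT16).
Undoing it on shqsa: s−16=c, h−16=r, q−16=a, s−16=c, a−16=k.

crack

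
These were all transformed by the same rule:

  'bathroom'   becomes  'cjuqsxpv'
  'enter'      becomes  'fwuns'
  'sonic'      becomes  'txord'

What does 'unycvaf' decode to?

texture

Shifts by position in bathroom: pos 0: b→c (+1), pos 1: a→j (+9), pos 2: t→u (+1), pos 3: h→q (+9) — repeating every 2. A repeating key of period 2 is used — shifts +1, +9 over and over.
Decoding unycvaf: u−1=t, n−9=e, y−1=x, c−9=t, v−1=u, a−9=r, f−1=e.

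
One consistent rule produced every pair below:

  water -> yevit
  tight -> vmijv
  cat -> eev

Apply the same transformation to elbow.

indsy

Vowels shift forward by 4 and consonants shift forward by 2.
Applying it to elbow: e(vowel)+4=i, l(cons)+2=n, b(cons)+2=d, o(vowel)+4=s, w(cons)+2=y.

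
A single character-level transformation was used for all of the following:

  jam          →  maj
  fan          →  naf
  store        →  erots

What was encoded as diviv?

vivid

The word is simply reversed.
Decoding diviv: then reverse → vivid.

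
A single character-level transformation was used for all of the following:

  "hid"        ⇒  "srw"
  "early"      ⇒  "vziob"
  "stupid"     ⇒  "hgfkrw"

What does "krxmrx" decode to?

picnic

Each pair mirrors across the alphabet (h↔s, i↔r, d↔w): positions sum to 25. This is the alphabet-reversal cipher (Atbash): a becomes z, b becomes y, etc.
Decoding krxmrx: k↔p, r↔i, x↔c, m↔n, r↔i, x↔c.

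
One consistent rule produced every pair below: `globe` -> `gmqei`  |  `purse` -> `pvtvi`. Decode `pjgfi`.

In globe: g→g is +0, l→m is +1, o→q is +2, b→e is +3 — the shift increases by 1 each position. The shift increases by 1 at each position, starting from +0: 0, 1, 2, ….
Undoing it on pjgfi: p−0=p, j−1=i, g−2=e, f−3=c, i−4=e.

piece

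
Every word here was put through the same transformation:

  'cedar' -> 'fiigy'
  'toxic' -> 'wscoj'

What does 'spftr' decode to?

In cedar: c→f is +3, e→i is +4, d→i is +5, a→g is +6 — the shift increases by 1 each position. The shift increases by 1 at each position, starting from +3: 3, 4, 5, ….
Decoding spftr: s−3=p, p−4=l, f−5=a, t−6=n, r−7=k.

plank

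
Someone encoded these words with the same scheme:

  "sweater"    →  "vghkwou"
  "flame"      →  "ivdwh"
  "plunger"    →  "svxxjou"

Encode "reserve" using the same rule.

uovoufh

A repeating key of period 2 is used — shifts +3, +10 over and over.
Applying it to reserve: r+3=u, e+10=o, s+3=v, e+10=o, r+3=u, v+10=f, e+3=h.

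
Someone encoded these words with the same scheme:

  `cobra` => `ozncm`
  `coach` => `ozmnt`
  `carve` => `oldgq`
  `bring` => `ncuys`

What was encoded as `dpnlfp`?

rebate

Shifts by position in cobra: pos 0: c→o (+12), pos 1: o→z (+11), pos 2: b→n (+12), pos 3: r→c (+11) — repeating every 2. The shifts repeat in a cycle of length 2: positions 0,1,… shift by +12, +11, then the pattern repeats.
Undoing it on dpnlfp: d−12=r, p−11=e, n−12=b, l−11=a, f−12=t, p−11=e.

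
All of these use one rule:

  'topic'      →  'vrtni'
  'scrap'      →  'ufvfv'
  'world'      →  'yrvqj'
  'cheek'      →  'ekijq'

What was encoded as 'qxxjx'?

outer

In topic: t→v is +2, o→r is +3, p→t is +4, i→n is +5 — the shift increases by 1 each position. Each letter shifts forward by (position + 2), i.e. 2, 3, 4, … — the shift grows by one for each successive letter.
Undoing it on qxxjx: q−2=o, x−3=u, x−4=t, j−5=e, x−6=r.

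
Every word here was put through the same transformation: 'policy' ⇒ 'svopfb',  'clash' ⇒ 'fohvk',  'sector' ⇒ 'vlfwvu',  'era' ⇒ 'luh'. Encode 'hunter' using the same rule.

kbqwlu

The rule splits by letter class: vowels +7, consonants +3.
Applying it to hunter: h(cons)+3=k, u(vowel)+7=b, n(cons)+3=q, t(cons)+3=w, e(vowel)+7=l, r(cons)+3=u.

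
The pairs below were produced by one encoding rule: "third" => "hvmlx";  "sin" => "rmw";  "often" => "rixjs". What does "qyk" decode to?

gum

The output letters match the input read backwards, each shifted +4: third reversed is driht. The word is reversed, then every letter is shifted forward by 4.
Decoding qyk: shift back: q−4=m, y−4=u, k−4=g → mug; then reverse → gum.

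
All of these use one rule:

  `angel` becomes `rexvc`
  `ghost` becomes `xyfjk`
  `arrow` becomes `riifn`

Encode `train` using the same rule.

Compare letters: a→r is +17, n→e is +17, g→x is +17 — a constant shift. Each letter is shifted forward by 17 in the alphabet (a Caesar shift of +17).
Applying it to train: t+17=k, r+17=i, a+17=r, i+17=z, n+17=e.

kirze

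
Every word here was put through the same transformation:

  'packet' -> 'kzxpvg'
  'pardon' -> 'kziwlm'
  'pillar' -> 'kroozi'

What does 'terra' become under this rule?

Each pair mirrors across the alphabet (p↔k, a↔z, c↔x): positions sum to 25. This is the alphabet-reversal cipher (Atbash): a becomes z, b becomes y, etc.
Applying it to terra: t↔g, e↔v, r↔i, r↔i, a↔z.

gviiz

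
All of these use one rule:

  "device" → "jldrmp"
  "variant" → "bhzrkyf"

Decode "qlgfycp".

In device: d→j is +6, e→l is +7, v→d is +8, i→r is +9 — the shift increases by 1 each position. Letter i (0-indexed) is shifted by i+6, so successive shifts are 6, 7, 8, ….
Undoing it on qlgfycp: q−6=k, l−7=e, g−8=y, f−9=w, y−10=o, c−11=r, p−12=d.

keyword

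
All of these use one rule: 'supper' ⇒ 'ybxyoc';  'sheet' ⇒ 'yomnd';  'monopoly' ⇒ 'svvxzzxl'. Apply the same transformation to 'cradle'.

Letter i (0-indexed) is shifted by i+6, so successive shifts are 6, 7, 8, ….
For cradle: c+6=i, r+7=y, a+8=i, d+9=m, l+10=v, e+11=p.

iyimvp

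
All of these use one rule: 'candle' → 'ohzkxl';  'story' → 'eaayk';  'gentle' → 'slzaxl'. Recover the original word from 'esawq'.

Shifts by position in candle: pos 0: c→o (+12), pos 1: a→h (+7), pos 2: n→z (+12), pos 3: d→k (+7) — repeating every 2. It's a Vigenère-style cipher with numeric key [12,7]: position i shifts by key[i mod 2].
Reversing it on esawq: e−12=s, s−7=l, a−12=o, w−7=p, q−12=e.

slope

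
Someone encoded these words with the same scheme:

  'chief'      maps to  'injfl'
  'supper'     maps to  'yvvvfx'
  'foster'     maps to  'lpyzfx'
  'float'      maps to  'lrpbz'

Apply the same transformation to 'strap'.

yzxbv

The shift depends on letter class: consonant c→i is +6, but vowel i→j is +1. Vowels shift forward by 1 and consonants shift forward by 6.
For strap: s(cons)+6=y, t(cons)+6=z, r(cons)+6=x, a(vowel)+1=b, p(cons)+6=v.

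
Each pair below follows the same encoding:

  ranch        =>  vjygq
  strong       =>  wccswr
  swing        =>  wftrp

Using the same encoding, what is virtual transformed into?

A repeating key of period 3 is used — shifts +4, +9, +11 over and over.
Applying it to virtual: v+4=z, i+9=r, r+11=c, t+4=x, u+9=d, a+11=l, l+4=p.

zrcxdlp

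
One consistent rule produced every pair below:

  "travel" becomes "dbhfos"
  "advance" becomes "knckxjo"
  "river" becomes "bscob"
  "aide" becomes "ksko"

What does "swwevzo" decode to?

impulse

Shifts by position in travel: pos 0: t→d (+10), pos 1: r→b (+10), pos 2: a→h (+7), pos 3: v→f (+10), pos 4: e→o (+10), pos 5: l→s (+7) — repeating every 3. The shifts repeat in a cycle of length 3: positions 0,1,… shift by +10, +10, +7, then the pattern repeats.
Reversing it on swwevzo: s−10=i, w−10=m, w−7=p, e−10=u, v−10=l, z−7=s, o−10=e.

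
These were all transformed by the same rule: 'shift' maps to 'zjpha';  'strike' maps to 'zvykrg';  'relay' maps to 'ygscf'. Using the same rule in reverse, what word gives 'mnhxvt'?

flavor

It's a Vigenère-style cipher with numeric key [7,2]: position i shifts by key[i mod 2].
Undoing it on mnhxvt: m−7=f, n−2=l, h−7=a, x−2=v, v−7=o, t−2=r.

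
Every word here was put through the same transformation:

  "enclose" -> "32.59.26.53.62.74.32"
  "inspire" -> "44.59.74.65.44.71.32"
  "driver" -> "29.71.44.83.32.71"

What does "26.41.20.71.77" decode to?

chart

With a=1..z=26, the number is 3·pos + 17.
Reversing it on 26.41.20.71.77: 26→(26−17)÷3=3=c, 41→(41−17)÷3=8=h, 20→(20−17)÷3=1=a, 71→(71−17)÷3=18=r, 77→(77−17)÷3=20=t.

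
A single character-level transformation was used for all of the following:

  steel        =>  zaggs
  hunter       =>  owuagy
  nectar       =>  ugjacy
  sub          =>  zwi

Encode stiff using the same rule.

The shift depends on letter class: consonant s→z is +7, but vowel e→g is +2. The rule splits by letter class: vowels +2, consonants +7.
For stiff: s(cons)+7=z, t(cons)+7=a, i(vowel)+2=k, f(cons)+7=m, f(cons)+7=m.

zakmm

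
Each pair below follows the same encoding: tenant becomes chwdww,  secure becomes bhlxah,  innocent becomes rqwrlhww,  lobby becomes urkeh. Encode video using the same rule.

Shifts by position in tenant: pos 0: t→c (+9), pos 1: e→h (+3), pos 2: n→w (+9), pos 3: a→d (+3) — repeating every 2. A repeating key of period 2 is used — shifts +9, +3 over and over.
Applying it to video: v+9=e, i+3=l, d+9=m, e+3=h, o+9=x.

elmhx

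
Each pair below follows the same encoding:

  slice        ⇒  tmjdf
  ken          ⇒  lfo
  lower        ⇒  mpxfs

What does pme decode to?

old

Every letter moves 1 place later in the alphabet, wrapping around z→a.
Undoing it on pme: p−1=o, m−1=l, e−1=d.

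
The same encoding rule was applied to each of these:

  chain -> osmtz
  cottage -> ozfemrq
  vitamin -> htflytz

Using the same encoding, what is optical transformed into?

The shifts repeat in a cycle of length 2: positions 0,1,… shift by +12, +11, then the pattern repeats.
For optical: o+12=a, p+11=a, t+12=f, i+11=t, c+12=o, a+11=l, l+12=x.

aaftolx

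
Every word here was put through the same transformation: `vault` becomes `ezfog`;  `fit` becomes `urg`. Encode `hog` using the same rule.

Each pair mirrors across the alphabet (v↔e, a↔z, u↔f): positions sum to 25. Letters are reflected about the middle of the alphabet (position → 25−position): Atbash.
Applying it to hog: h↔s, o↔l, g↔t.

slt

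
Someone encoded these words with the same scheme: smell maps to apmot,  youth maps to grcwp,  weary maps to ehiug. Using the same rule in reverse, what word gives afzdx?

scrap

Shifts by position in smell: pos 0: s→a (+8), pos 1: m→p (+3), pos 2: e→m (+8), pos 3: l→o (+3) — repeating every 2. The shifts repeat in a cycle of length 2: positions 0,1,… shift by +8, +3, then the pattern repeats.
Reversing it on afzdx: a−8=s, f−3=c, z−8=r, d−3=a, x−8=p.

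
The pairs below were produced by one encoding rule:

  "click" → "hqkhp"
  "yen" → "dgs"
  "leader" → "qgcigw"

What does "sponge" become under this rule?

The shift depends on letter class: consonant c→h is +5, but vowel i→k is +2. Vowels shift forward by 2 and consonants shift forward by 5.
On sponge: s(cons)+5=x, p(cons)+5=u, o(vowel)+2=q, n(cons)+5=s, g(cons)+5=l, e(vowel)+2=g.

xuqslg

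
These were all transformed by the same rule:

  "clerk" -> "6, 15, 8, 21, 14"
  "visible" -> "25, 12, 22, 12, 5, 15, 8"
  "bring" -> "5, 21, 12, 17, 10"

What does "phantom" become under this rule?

c is letter #3 and maps to 6: an offset of 3. Letters become their 1-based position plus 3 (so a→4, b→5, …).
For phantom: p=16→19, h=8→11, a=1→4, n=14→17, t=20→23, o=15→18, m=13→16.

19, 11, 4, 17, 23, 18, 16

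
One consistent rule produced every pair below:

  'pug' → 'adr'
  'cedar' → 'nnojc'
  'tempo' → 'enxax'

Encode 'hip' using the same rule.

The shift depends on letter class: consonant p→a is +11, but vowel u→d is +9. Vowels shift forward by 9 and consonants shift forward by 11.
Applying it to hip: h(cons)+11=s, i(vowel)+9=r, p(cons)+11=a.

sra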